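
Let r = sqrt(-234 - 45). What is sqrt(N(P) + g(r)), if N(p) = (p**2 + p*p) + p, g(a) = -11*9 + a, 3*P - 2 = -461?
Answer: sqrt(46566 + 3*I*sqrt(31)) ≈ 215.79 + 0.0387*I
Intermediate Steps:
P = -153 (P = 2/3 + (1/3)*(-461) = 2/3 - 461/3 = -153)
r = 3*I*sqrt(31) (r = sqrt(-279) = 3*I*sqrt(31) ≈ 16.703*I)
g(a) = -99 + a
N(p) = p + 2*p**2 (N(p) = (p**2 + p**2) + p = 2*p**2 + p = p + 2*p**2)
sqrt(N(P) + g(r)) = sqrt(-153*(1 + 2*(-153)) + (-99 + 3*I*sqrt(31))) = sqrt(-153*(1 - 306) + (-99 + 3*I*sqrt(31))) = sqrt(-153*(-305) + (-99 + 3*I*sqrt(31))) = sqrt(46665 + (-99 + 3*I*sqrt(31))) = sqrt(46566 + 3*I*sqrt(31))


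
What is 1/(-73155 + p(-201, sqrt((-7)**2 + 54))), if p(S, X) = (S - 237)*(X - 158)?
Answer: 439/461059 - 146*sqrt(103)/1383177 ≈ -0.00011910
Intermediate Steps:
p(S, X) = (-237 + S)*(-158 + X)
1/(-73155 + p(-201, sqrt((-7)**2 + 54))) = 1/(-73155 + (37446 - 237*sqrt((-7)**2 + 54) - 158*(-201) - 201*sqrt((-7)**2 + 54))) = 1/(-73155 + (37446 - 237*sqrt(49 + 54) + 31758 - 201*sqrt(49 + 54))) = 1/(-73155 + (37446 - 237*sqrt(103) + 31758 - 201*sqrt(103))) = 1/(-73155 + (69204 - 438*sqrt(103))) = 1/(-3951 - 438*sqrt(103))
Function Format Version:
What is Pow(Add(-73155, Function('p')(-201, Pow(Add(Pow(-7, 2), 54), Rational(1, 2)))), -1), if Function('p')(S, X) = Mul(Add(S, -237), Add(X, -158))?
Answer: Add(Rational(439, 461059), Mul(Rational(-146, 1383177), Pow(103, Rational(1, 2)))) ≈ -0.00011910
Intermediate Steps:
Function('p')(S, X) = Mul(Add(-237, S), Add(-158, X))
Pow(Add(-73155, Function('p')(-201, Pow(Add(Pow(-7, 2), 54), Rational(1, 2)))), -1) = Pow(Add(-73155, Add(37446, Mul(-237, Pow(Add(Pow(-7, 2), 54), Rational(1, 2))), Mul(-158, -201), Mul(-201, Pow(Add(Pow(-7, 2), 54), Rational(1, 2))))), -1) = Pow(Add(-73155, Add(37446, Mul(-237, Pow(Add(49, 54), Rational(1, 2))), 31758, Mul(-201, Pow(Add(49, 54), Rational(1, 2))))), -1) = Pow(Add(-73155, Add(37446, Mul(-237, Pow(103, Rational(1, 2))), 31758, Mul(-201, Pow(103, Rational(1, 2))))), -1) = Pow(Add(-73155, Add(69204, Mul(-438, Pow(103, Rational(1, 2))))), -1) = Pow(Add(-3951, Mul(-438, Pow(103, Rational(1, 2)))), -1)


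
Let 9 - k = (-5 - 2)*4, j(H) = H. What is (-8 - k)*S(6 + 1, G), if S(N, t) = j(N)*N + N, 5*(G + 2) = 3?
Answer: -2520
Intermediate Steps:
G = -7/5 (G = -2 + (⅕)*3 = -2 + ⅗ = -7/5 ≈ -1.4000)
S(N, t) = N + N² (S(N, t) = N*N + N = N² + N = N + N²)
k = 37 (k = 9 - (-5 - 2)*4 = 9 - (-7)*4 = 9 - 1*(-28) = 9 + 28 = 37)
(-8 - k)*S(6 + 1, G) = (-8 - 1*37)*((6 + 1)*(1 + (6 + 1))) = (-8 - 37)*(7*(1 + 7)) = -315*8 = -45*56 = -2520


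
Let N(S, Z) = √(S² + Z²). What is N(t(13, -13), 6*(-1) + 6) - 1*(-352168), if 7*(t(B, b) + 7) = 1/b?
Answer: 32047926/91 ≈ 3.5218e+5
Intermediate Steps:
t(B, b) = -7 + 1/(7*b)
N(t(13, -13), 6*(-1) + 6) - 1*(-352168) = √((-7 + (⅐)/(-13))² + (6*(-1) + 6)²) - 1*(-352168) = √((-7 + (⅐)*(-1/13))² + (-6 + 6)²) + 352168 = √((-7 - 1/91)² + 0²) + 352168 = √((-638/91)² + 0) + 352168 = √(407044/8281 + 0) + 352168 = √(407044/8281) + 352168 = 638/91 + 352168 = 32047926/91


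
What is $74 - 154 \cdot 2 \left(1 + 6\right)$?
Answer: $-2082$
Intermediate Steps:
$74 - 154 \cdot 2 \left(1 + 6\right) = 74 - 154 \cdot 2 \cdot 7 = 74 - 2156 = -2082$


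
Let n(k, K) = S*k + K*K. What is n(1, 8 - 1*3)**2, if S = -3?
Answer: 484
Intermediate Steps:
n(k, K) = K**2 - 3*k (n(k, K) = -3*k + K*K = -3*k + K**2 = K**2 - 3*k)
n(1, 8 - 1*3)**2 = ((8 - 1*3)**2 - 3*1)**2 = ((8 - 3)**2 - 3)**2 = (5**2 - 3)**2 = (25 - 3)**2 = 22**2 = 484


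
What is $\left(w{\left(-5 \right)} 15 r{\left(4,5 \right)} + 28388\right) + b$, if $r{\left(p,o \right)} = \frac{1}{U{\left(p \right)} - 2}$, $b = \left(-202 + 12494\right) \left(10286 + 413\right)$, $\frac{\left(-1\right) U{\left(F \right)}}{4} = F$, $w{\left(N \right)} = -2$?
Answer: $\frac{394621493}{3} \approx 1.3154 \cdot 10^{8}$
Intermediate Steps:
$U{\left(F \right)} = - 4 F$
$b = 131512108$ ($b = 12292 \cdot 10699 = 131512108$)
$r{\left(p,o \right)} = \frac{1}{-2 - 4 p}$ ($r{\left(p,o \right)} = \frac{1}{- 4 p - 2} = \frac{1}{-2 - 4 p}$)
$\left(w{\left(-5 \right)} 15 r{\left(4,5 \right)} + 28388\right) + b = \left(\left(-2\right) 15 \left(- \frac{1}{2 + 4 \cdot 4}\right) + 28388\right) + 131512108 = \left(- 30 \left(- \frac{1}{2 + 16}\right) + 28388\right) + 131512108 = \left(- 30 \left(- \frac{1}{18}\right) + 28388\right) + 131512108 = \left(- 30 \left(\left(-1\right) \frac{1}{18}\right) + 28388\right) + 131512108 = \left(\left(-30\right) \left(- \frac{1}{18}\right) + 28388\right) + 131512108 = \left(\frac{5}{3} + 28388\right) + 131512108 = \frac{85169}{3} + 131512108 = \frac{394621493}{3}$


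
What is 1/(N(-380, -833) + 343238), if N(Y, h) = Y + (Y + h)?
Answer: 1/341645 ≈ 2.9270e-6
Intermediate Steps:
N(Y, h) = h + 2*Y
1/(N(-380, -833) + 343238) = 1/((-833 + 2*(-380)) + 343238) = 1/((-833 - 760) + 343238) = 1/(-1593 + 343238) = 1/341645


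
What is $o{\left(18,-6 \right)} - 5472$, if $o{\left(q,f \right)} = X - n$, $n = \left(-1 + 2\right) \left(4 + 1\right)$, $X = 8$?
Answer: $-5469$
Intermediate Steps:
$n = 5$ ($n = 1 \cdot 5 = 5$)
$o{\left(q,f \right)} = 3$ ($o{\left(q,f \right)} = 8 - 5 = 3$)
$o{\left(18,-6 \right)} - 5472 = 3 - 5472 = -5469$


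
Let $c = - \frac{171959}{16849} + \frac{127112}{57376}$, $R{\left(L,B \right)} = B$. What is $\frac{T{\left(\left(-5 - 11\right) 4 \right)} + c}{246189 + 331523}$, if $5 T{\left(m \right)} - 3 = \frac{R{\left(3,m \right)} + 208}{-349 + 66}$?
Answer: $- \frac{256219475973}{19756601286925888} \approx -1.2969 \cdot 10^{-5}$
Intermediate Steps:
$T{\left(m \right)} = \frac{641}{1415} - \frac{m}{1415}$ ($T{\left(m \right)} = \frac{3}{5} + \frac{\left(m + 208\right) \frac{1}{-349 + 66}}{5} = \frac{3}{5} + \frac{\left(208 + m\right) \frac{1}{-283}}{5} = \frac{3}{5} + \frac{\left(208 + m\right) \left(- \frac{1}{283}\right)}{5} = \frac{3}{5} + \frac{- \frac{208}{283} - \frac{m}{283}}{5} = \frac{3}{5} - \left(\frac{208}{1415} + \frac{m}{1415}\right) = \frac{641}{1415} - \frac{m}{1415}$)
$c = - \frac{965576187}{120841028}$ ($c = \left(-171959\right) \frac{1}{16849} + 127112 \cdot \frac{1}{57376} = - \frac{171959}{16849} + \frac{15889}{7172} = - \frac{965576187}{120841028} \approx -7.9905$)
$\frac{T{\left(\left(-5 - 11\right) 4 \right)} + c}{246189 + 331523} = \frac{\left(\frac{641}{1415} - \frac{\left(-5 - 11\right) 4}{1415}\right) - \frac{965576187}{120841028}}{246189 + 331523} = \frac{\left(\frac{641}{1415} - \frac{\left(-16\right) 4}{1415}\right) - \frac{965576187}{120841028}}{577712} = \left(\left(\frac{641}{1415} - - \frac{64}{1415}\right) - \frac{965576187}{120841028}\right) \frac{1}{577712} = \left(\left(\frac{641}{1415} + \frac{64}{1415}\right) - \frac{965576187}{120841028}\right) \frac{1}{577712} = \left(\frac{141}{283} - \frac{965576187}{120841028}\right) \frac{1}{577712} = \left(- \frac{256219475973}{34198010924}\right) \frac{1}{577712} = - \frac{256219475973}{19756601286925888}$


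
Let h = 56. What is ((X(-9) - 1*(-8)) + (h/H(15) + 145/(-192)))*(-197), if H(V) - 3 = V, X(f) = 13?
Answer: -2650241/576 ≈ -4601.1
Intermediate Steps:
H(V) = 3 + V
((X(-9) - 1*(-8)) + (h/H(15) + 145/(-192)))*(-197) = ((13 - 1*(-8)) + (56/(3 + 15) + 145/(-192)))*(-197) = ((13 + 8) + (56/18 + 145*(-1/192)))*(-197) = (21 + (56*(1/18) - 145/192))*(-197) = (21 + (28/9 - 145/192))*(-197) = (21 + 1357/576)*(-197) = (13453/576)*(-197) = -2650241/576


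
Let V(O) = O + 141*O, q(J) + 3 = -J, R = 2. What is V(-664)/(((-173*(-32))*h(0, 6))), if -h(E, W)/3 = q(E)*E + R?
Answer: 5893/2076 ≈ 2.8386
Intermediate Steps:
q(J) = -3 - J
h(E, W) = -6 - 3*E*(-3 - E) (h(E, W) = -3*((-3 - E)*E + 2) = -3*(E*(-3 - E) + 2) = -3*(2 + E*(-3 - E)) = -6 - 3*E*(-3 - E))
V(O) = 142*O
V(-664)/(((-173*(-32))*h(0, 6))) = (142*(-664))/(((-173*(-32))*(-6 + 3*0*(3 + 0)))) = -94288*1/(5536*(-6 + 3*0*3)) = -94288*1/(5536*(-6 + 0)) = -94288/(5536*(-6)) = -94288/(-33216) = -94288*(-1/33216) = 5893/2076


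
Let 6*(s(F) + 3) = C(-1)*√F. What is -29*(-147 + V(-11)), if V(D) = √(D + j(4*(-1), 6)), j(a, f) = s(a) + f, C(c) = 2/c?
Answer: 4263 - 29*√(-72 - 6*I)/3 ≈ 4259.6 + 82.095*I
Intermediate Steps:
s(F) = -3 - √F/3 (s(F) = -3 + ((2/(-1))*√F)/6 = -3 + ((2*(-1))*√F)/6 = -3 + (-2*√F)/6 = -3 - √F/3)
j(a, f) = -3 + f - √a/3 (j(a, f) = (-3 - √a/3) + f = -3 + f - √a/3)
V(D) = √(3 + D - 2*I/3) (V(D) = √(D + (-3 + 6 - 2*I/3)) = √(D + (3 - 2*I/3)) = √(3 + D - 2*I/3))
-29*(-147 + V(-11)) = -29*(-147 + √(27 - 6*I + 9*(-11))/3) = -29*(-147 + √(27 - 6*I - 99)/3) = -29*(-147 + √(-72 - 6*I)/3) = 4263 - 29*√(-72 - 6*I)/3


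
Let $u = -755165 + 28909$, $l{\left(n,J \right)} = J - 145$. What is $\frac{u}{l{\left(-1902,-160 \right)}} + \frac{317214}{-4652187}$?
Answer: $\frac{1126193990534}{472972345} \approx 2381.1$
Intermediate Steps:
$l{\left(n,J \right)} = -145 + J$
$u = -726256$
$\frac{u}{l{\left(-1902,-160 \right)}} + \frac{317214}{-4652187} = - \frac{726256}{-145 - 160} + \frac{317214}{-4652187} = - \frac{726256}{-305} + 317214 \left(- \frac{1}{4652187}\right) = \left(-726256\right) \left(- \frac{1}{305}\right) - \frac{105738}{1550729} = \frac{726256}{305} - \frac{105738}{1550729} = \frac{1126193990534}{472972345}$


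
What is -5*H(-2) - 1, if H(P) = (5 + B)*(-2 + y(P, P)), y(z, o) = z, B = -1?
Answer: 79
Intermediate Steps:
H(P) = -8 + 4*P (H(P) = (5 - 1)*(-2 + P) = 4*(-2 + P) = -8 + 4*P)
-5*H(-2) - 1 = -5*(-8 + 4*(-2)) - 1 = -5*(-8 - 8) - 1 = -5*(-16) - 1 = 80 - 1 = 79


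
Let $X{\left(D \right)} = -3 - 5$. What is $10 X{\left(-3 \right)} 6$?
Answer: $-480$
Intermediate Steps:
$X{\left(D \right)} = -8$ ($X{\left(D \right)} = -3 - 5 = -8$)
$10 X{\left(-3 \right)} 6 = 10 \left(-8\right) 6 = \left(-80\right) 6 = -480$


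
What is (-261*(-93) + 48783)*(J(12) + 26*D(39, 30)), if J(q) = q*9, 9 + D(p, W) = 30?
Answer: 47778624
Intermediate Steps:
D(p, W) = 21 (D(p, W) = -9 + 30 = 21)
J(q) = 9*q
(-261*(-93) + 48783)*(J(12) + 26*D(39, 30)) = (-261*(-93) + 48783)*(9*12 + 26*21) = (24273 + 48783)*(108 + 546) = 73056*654 = 47778624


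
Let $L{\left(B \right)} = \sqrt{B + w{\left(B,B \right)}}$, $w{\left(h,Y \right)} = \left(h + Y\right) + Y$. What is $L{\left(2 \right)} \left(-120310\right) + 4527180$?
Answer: $4527180 - 240620 \sqrt{2} \approx 4.1869 \cdot 10^{6}$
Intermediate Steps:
$w{\left(h,Y \right)} = h + 2 Y$ ($w{\left(h,Y \right)} = \left(Y + h\right) + Y = h + 2 Y$)
$L{\left(B \right)} = 2 \sqrt{B}$ ($L{\left(B \right)} = \sqrt{B + \left(B + 2 B\right)} = \sqrt{B + 3 B} = \sqrt{4 B} = 2 \sqrt{B}$)
$L{\left(2 \right)} \left(-120310\right) + 4527180 = 2 \sqrt{2} \left(-120310\right) + 4527180 = - 240620 \sqrt{2} + 4527180 = 4527180 - 240620 \sqrt{2}$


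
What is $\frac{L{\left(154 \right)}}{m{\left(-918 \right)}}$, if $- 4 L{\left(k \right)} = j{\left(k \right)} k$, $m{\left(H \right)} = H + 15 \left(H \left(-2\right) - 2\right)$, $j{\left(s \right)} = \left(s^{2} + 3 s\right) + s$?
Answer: $- \frac{468391}{13296} \approx -35.228$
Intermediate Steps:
$j{\left(s \right)} = s^{2} + 4 s$
$m{\left(H \right)} = -30 - 29 H$ ($m{\left(H \right)} = H + 15 \left(- 2 H - 2\right) = H + 15 \left(-2 - 2 H\right) = H - \left(30 + 30 H\right) = -30 - 29 H$)
$L{\left(k \right)} = - \frac{k^{2} \left(4 + k\right)}{4}$ ($L{\left(k \right)} = - \frac{k \left(4 + k\right) k}{4} = - \frac{k^{2} \left(4 + k\right)}{4}$)
$\frac{L{\left(154 \right)}}{m{\left(-918 \right)}} = \frac{\frac{1}{4} \cdot 154^{2} \left(-4 - 154\right)}{-30 - -26622} = \frac{\frac{1}{4} \cdot 23716 \left(-4 - 154\right)}{-30 + 26622} = \frac{\frac{1}{4} \cdot 23716 \left(-158\right)}{26592} = \left(-936782\right) \frac{1}{26592} = - \frac{468391}{13296}$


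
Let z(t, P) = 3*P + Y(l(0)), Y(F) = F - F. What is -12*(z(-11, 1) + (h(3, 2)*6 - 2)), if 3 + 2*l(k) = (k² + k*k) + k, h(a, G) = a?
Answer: -228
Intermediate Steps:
l(k) = -3/2 + k² + k/2 (l(k) = -3/2 + ((k² + k*k) + k)/2 = -3/2 + ((k² + k²) + k)/2 = -3/2 + (2*k² + k)/2 = -3/2 + (k + 2*k²)/2 = -3/2 + (k² + k/2) = -3/2 + k² + k/2)
Y(F) = 0
z(t, P) = 3*P (z(t, P) = 3*P + 0 = 3*P)
-12*(z(-11, 1) + (h(3, 2)*6 - 2)) = -12*(3*1 + (3*6 - 2)) = -12*(3 + (18 - 2)) = -12*(3 + 16) = -12*19 = -228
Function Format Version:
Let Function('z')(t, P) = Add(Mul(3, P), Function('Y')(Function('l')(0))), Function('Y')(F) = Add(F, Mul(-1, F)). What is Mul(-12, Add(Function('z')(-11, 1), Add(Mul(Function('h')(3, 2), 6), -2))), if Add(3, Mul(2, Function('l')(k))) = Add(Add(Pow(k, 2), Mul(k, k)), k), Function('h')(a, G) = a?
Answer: -228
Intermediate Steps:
Function('l')(k) = Add(Rational(-3, 2), Pow(k, 2), Mul(Rational(1, 2), k)) (Function('l')(k) = Add(Rational(-3, 2), Mul(Rational(1, 2), Add(Add(Pow(k, 2), Mul(k, k)), k))) = Add(Rational(-3, 2), Mul(Rational(1, 2), Add(Add(Pow(k, 2), Pow(k, 2)), k))) = Add(Rational(-3, 2), Mul(Rational(1, 2), Add(Mul(2, Pow(k, 2)), k))) = Add(Rational(-3, 2), Mul(Rational(1, 2), Add(k, Mul(2, Pow(k, 2))))) = Add(Rational(-3, 2), Add(Pow(k, 2), Mul(Rational(1, 2), k))) = Add(Rational(-3, 2), Pow(k, 2), Mul(Rational(1, 2), k)))
Function('Y')(F) = 0
Function('z')(t, P) = Mul(3, P) (Function('z')(t, P) = Add(Mul(3, P), 0) = Mul(3, P))
Mul(-12, Add(Function('z')(-11, 1), Add(Mul(Function('h')(3, 2), 6), -2))) = Mul(-12, Add(Mul(3, 1), Add(Mul(3, 6), -2))) = Mul(-12, Add(3, Add(18, -2))) = Mul(-12, Add(3, 16)) = Mul(-12, 19) = -228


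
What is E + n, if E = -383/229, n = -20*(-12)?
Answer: 54577/229 ≈ 238.33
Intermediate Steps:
n = 240
E = -383/229 (E = -383*1/229 = -383/229 ≈ -1.6725)
E + n = -383/229 + 240 = 54577/229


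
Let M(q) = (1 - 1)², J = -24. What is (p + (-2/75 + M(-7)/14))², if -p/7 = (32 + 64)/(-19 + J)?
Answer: 2531498596/10400625 ≈ 243.40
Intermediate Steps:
p = 672/43 (p = -7*(32 + 64)/(-19 - 24) = -672/(-43) = -672*(-1)/43 = -7*(-96/43) = 672/43 ≈ 15.628)
M(q) = 0 (M(q) = 0² = 0)
(p + (-2/75 + M(-7)/14))² = (672/43 + (-2/75 + 0/14))² = (672/43 + (-2*1/75 + 0*(1/14)))² = (672/43 + (-2/75 + 0))² = (672/43 - 2/75)² = (50314/3225)² = 2531498596/10400625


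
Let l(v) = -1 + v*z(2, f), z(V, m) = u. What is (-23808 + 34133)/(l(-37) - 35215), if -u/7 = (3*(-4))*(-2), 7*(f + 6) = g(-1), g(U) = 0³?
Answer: -413/1160 ≈ -0.35603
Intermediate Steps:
g(U) = 0
f = -6 (f = -6 + (⅐)*0 = -6 + 0 = -6)
u = -168 (u = -7*3*(-4)*(-2) = -(-84)*(-2) = -7*24 = -168)
z(V, m) = -168
l(v) = -1 - 168*v (l(v) = -1 + v*(-168) = -1 - 168*v)
(-23808 + 34133)/(l(-37) - 35215) = (-23808 + 34133)/((-1 - 168*(-37)) - 35215) = 10325/((-1 + 6216) - 35215) = 10325/(6215 - 35215) = 10325/(-29000) = 10325*(-1/29000) = -413/1160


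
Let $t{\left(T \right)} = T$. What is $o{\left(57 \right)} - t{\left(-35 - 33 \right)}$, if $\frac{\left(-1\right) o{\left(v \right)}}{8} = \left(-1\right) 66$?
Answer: $596$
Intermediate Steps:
$o{\left(v \right)} = 528$ ($o{\left(v \right)} = - 8 \left(\left(-1\right) 66\right) = \left(-8\right) \left(-66\right) = 528$)
$o{\left(57 \right)} - t{\left(-35 - 33 \right)} = 528 - \left(-35 - 33\right) = 528 - -68 = 528 + 68 = 596$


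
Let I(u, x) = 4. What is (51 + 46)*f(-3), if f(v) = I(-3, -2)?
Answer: 388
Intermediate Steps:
f(v) = 4
(51 + 46)*f(-3) = (51 + 46)*4 = 97*4 = 388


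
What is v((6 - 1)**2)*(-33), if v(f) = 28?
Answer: -924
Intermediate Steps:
v((6 - 1)**2)*(-33) = 28*(-33) = -924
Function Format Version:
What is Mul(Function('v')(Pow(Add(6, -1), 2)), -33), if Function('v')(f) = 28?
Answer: -924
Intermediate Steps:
Mul(Function('v')(Pow(Add(6, -1), 2)), -33) = Mul(28, -33) = -924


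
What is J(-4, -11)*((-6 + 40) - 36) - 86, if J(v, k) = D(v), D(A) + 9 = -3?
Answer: -62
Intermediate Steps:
D(A) = -12 (D(A) = -9 - 3 = -12)
J(v, k) = -12
J(-4, -11)*((-6 + 40) - 36) - 86 = -12*((-6 + 40) - 36) - 86 = -12*(34 - 36) - 86 = -12*(-2) - 86 = 24 - 86 = -62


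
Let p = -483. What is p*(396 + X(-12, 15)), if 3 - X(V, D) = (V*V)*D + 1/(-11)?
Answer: 9355710/11 ≈ 8.5052e+5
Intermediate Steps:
X(V, D) = 34/11 - D*V² (X(V, D) = 3 - ((V*V)*D + 1/(-11)) = 3 - (V²*D - 1/11) = 3 - (D*V² - 1/11) = 3 - (-1/11 + D*V²) = 3 + (1/11 - D*V²) = 34/11 - D*V²)
p*(396 + X(-12, 15)) = -483*(396 + (34/11 - 1*15*(-12)²)) = -483*(396 + (34/11 - 1*15*144)) = -483*(396 + (34/11 - 2160)) = -483*(396 - 23726/11) = -483*(-19370/11) = 9355710/11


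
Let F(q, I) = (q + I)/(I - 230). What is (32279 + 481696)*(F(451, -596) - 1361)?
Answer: -82532710425/118 ≈ -6.9943e+8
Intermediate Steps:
F(q, I) = (I + q)/(-230 + I)
(32279 + 481696)*(F(451, -596) - 1361) = (32279 + 481696)*((-596 + 451)/(-230 - 596) - 1361) = 513975*(-145/(-826) - 1361) = 513975*(-1/826*(-145) - 1361) = 513975*(145/826 - 1361) = 513975*(-1124041/826) = -82532710425/118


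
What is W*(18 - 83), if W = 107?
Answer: -6955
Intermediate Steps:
W*(18 - 83) = 107*(18 - 83) = 107*(-65) = -6955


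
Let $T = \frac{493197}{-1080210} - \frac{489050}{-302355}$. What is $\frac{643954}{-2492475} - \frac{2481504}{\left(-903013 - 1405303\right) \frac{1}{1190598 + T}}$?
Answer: $\frac{148464154303219097143970154}{115994235419702710775} \approx 1.2799 \cdot 10^{6}$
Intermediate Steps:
$T = \frac{25277074771}{21773792970}$ ($T = 493197 \left(- \frac{1}{1080210}\right) - - \frac{97810}{60471} = - \frac{164399}{360070} + \frac{97810}{60471} = \frac{25277074771}{21773792970} \approx 1.1609$)
$\frac{643954}{-2492475} - \frac{2481504}{\left(-903013 - 1405303\right) \frac{1}{1190598 + T}} = \frac{643954}{-2492475} - \frac{2481504}{\left(-903013 - 1405303\right) \frac{1}{1190598 + \frac{25277074771}{21773792970}}} = 643954 \left(- \frac{1}{2492475}\right) - \frac{2481504}{\left(-2308316\right) \frac{1}{\frac{25923859639570831}{21773792970}}} = - \frac{643954}{2492475} - \frac{2481504}{\left(-2308316\right) \frac{21773792970}{25923859639570831}} = - \frac{643954}{2492475} - \frac{2481504}{- \frac{50260794693338520}{25923859639570831}} = - \frac{643954}{2492475} - - \frac{2680423391293065642076}{2094199778889105} = - \frac{643954}{2492475} + \frac{2680423391293065642076}{2094199778889105} = \frac{148464154303219097143970154}{115994235419702710775}$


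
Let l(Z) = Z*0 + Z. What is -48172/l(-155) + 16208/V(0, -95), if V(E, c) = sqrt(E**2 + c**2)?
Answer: 1417716/2945 ≈ 481.40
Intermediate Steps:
l(Z) = Z (l(Z) = 0 + Z = Z)
-48172/l(-155) + 16208/V(0, -95) = -48172/(-155) + 16208/(sqrt(0**2 + (-95)**2)) = -48172*(-1/155) + 16208/(sqrt(0 + 9025)) = 48172/155 + 16208/(sqrt(9025)) = 48172/155 + 16208/95 = 1417716/2945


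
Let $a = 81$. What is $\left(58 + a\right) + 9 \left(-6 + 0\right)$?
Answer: $85$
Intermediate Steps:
$\left(58 + a\right) + 9 \left(-6 + 0\right) = \left(58 + 81\right) + 9 \left(-6 + 0\right) = 139 + 9 \left(-6\right) = 139 - 54 = 85$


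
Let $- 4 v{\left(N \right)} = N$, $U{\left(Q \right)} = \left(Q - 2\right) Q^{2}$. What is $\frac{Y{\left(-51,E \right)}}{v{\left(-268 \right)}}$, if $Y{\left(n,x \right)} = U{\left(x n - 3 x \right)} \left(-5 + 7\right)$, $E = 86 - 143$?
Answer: $\frac{58284564768}{67} \approx 8.6992 \cdot 10^{8}$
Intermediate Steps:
$E = -57$ ($E = 86 - 143 = -57$)
$U{\left(Q \right)} = Q^{2} \left(-2 + Q\right)$ ($U{\left(Q \right)} = \left(-2 + Q\right) Q^{2} = Q^{2} \left(-2 + Q\right)$)
$v{\left(N \right)} = - \frac{N}{4}$
$Y{\left(n,x \right)} = 2 \left(- 3 x + n x\right)^{2} \left(-2 - 3 x + n x\right)$ ($Y{\left(n,x \right)} = \left(x n - 3 x\right)^{2} \left(-2 + \left(x n - 3 x\right)\right) \left(-5 + 7\right) = \left(n x - 3 x\right)^{2} \left(-2 + \left(n x - 3 x\right)\right) 2 = \left(- 3 x + n x\right)^{2} \left(-2 + \left(- 3 x + n x\right)\right) 2 = \left(- 3 x + n x\right)^{2} \left(-2 - 3 x + n x\right) 2 = 2 \left(- 3 x + n x\right)^{2} \left(-2 - 3 x + n x\right)$)
$\frac{Y{\left(-51,E \right)}}{v{\left(-268 \right)}} = \frac{2 \left(-57\right)^{2} \left(-3 - 51\right)^{2} \left(-2 - 57 \left(-3 - 51\right)\right)}{\left(- \frac{1}{4}\right) \left(-268\right)} = \frac{2 \cdot 3249 \left(-54\right)^{2} \left(-2 - -3078\right)}{67} = 2 \cdot 3249 \cdot 2916 \left(-2 + 3078\right) \frac{1}{67} = 2 \cdot 3249 \cdot 2916 \cdot 3076 \cdot \frac{1}{67} = 58284564768 \cdot \frac{1}{67} = \frac{58284564768}{67}$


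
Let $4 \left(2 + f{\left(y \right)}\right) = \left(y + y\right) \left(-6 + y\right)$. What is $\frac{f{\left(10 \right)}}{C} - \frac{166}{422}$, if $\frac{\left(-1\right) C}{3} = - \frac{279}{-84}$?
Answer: $- \frac{14389}{6541} \approx -2.1998$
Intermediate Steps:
$f{\left(y \right)} = -2 + \frac{y \left(-6 + y\right)}{2}$ ($f{\left(y \right)} = -2 + \frac{\left(y + y\right) \left(-6 + y\right)}{4} = -2 + \frac{2 y \left(-6 + y\right)}{4} = -2 + \frac{y \left(-6 + y\right)}{2}$)
$C = - \frac{279}{28}$ ($C = - 3 \left(- \frac{279}{-84}\right) = - 3 \left(\left(-279\right) \left(- \frac{1}{84}\right)\right) = \left(-3\right) \frac{93}{28} = - \frac{279}{28} \approx -9.9643$)
$\frac{f{\left(10 \right)}}{C} - \frac{166}{422} = \frac{-2 + \frac{10^{2}}{2} - 30}{- \frac{279}{28}} - \frac{166}{422} = \left(-2 + \frac{1}{2} \cdot 100 - 30\right) \left(- \frac{28}{279}\right) - \frac{83}{211} = \left(-2 + 50 - 30\right) \left(- \frac{28}{279}\right) - \frac{83}{211} = 18 \left(- \frac{28}{279}\right) - \frac{83}{211} = - \frac{56}{31} - \frac{83}{211} = - \frac{14389}{6541}$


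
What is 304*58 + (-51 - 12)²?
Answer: 21601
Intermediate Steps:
304*58 + (-51 - 12)² = 17632 + (-63)² = 17632 + 3969 = 21601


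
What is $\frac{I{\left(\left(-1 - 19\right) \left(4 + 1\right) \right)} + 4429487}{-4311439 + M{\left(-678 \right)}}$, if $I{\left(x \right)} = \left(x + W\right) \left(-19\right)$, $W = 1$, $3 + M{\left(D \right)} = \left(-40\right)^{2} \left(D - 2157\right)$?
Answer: $- \frac{2215684}{4423721} \approx -0.50086$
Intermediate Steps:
$M{\left(D \right)} = -3451203 + 1600 D$ ($M{\left(D \right)} = -3 + \left(-40\right)^{2} \left(D - 2157\right) = -3 + 1600 \left(-2157 + D\right) = -3 + \left(-3451200 + 1600 D\right) = -3451203 + 1600 D$)
$I{\left(x \right)} = -19 - 19 x$ ($I{\left(x \right)} = \left(x + 1\right) \left(-19\right) = \left(1 + x\right) \left(-19\right) = -19 - 19 x$)
$\frac{I{\left(\left(-1 - 19\right) \left(4 + 1\right) \right)} + 4429487}{-4311439 + M{\left(-678 \right)}} = \frac{\left(-19 - 19 \left(-1 - 19\right) \left(4 + 1\right)\right) + 4429487}{-4311439 + \left(-3451203 + 1600 \left(-678\right)\right)} = \frac{\left(-19 - 19 \left(\left(-20\right) 5\right)\right) + 4429487}{-4311439 - 4536003} = \frac{\left(-19 - -1900\right) + 4429487}{-4311439 - 4536003} = \frac{\left(-19 + 1900\right) + 4429487}{-8847442} = \left(1881 + 4429487\right) \left(- \frac{1}{8847442}\right) = 4431368 \left(- \frac{1}{8847442}\right) = - \frac{2215684}{4423721}$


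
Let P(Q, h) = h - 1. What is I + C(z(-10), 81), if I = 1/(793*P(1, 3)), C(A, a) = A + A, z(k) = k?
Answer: -31719/1586 ≈ -19.999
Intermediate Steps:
P(Q, h) = -1 + h
C(A, a) = 2*A
I = 1/1586 (I = 1/(793*(-1 + 3)) = 1/(793*2) = 1/1586 ≈ 0.00063052)
I + C(z(-10), 81) = 1/1586 + 2*(-10) = 1/1586 - 20 = -31719/1586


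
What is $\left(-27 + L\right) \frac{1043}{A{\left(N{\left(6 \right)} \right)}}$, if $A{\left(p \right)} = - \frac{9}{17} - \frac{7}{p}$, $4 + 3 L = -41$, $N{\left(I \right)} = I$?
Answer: $\frac{4468212}{173} \approx 25828.0$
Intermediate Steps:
$L = -15$ ($L = - \frac{4}{3} + \frac{1}{3} \left(-41\right) = - \frac{4}{3} - \frac{41}{3} = -15$)
$A{\left(p \right)} = - \frac{9}{17} - \frac{7}{p}$ ($A{\left(p \right)} = \left(-9\right) \frac{1}{17} - \frac{7}{p} = - \frac{9}{17} - \frac{7}{p}$)
$\left(-27 + L\right) \frac{1043}{A{\left(N{\left(6 \right)} \right)}} = \left(-27 - 15\right) \frac{1043}{- \frac{9}{17} - \frac{7}{6}} = - 42 \frac{1043}{- \frac{9}{17} - \frac{7}{6}} = - 42 \frac{1043}{- \frac{173}{102}} = - 42 \cdot 1043 \left(- \frac{102}{173}\right) = \left(-42\right) \left(- \frac{106386}{173}\right) = \frac{4468212}{173}$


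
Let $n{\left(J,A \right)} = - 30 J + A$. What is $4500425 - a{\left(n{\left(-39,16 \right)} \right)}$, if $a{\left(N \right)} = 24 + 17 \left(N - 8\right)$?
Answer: $4480375$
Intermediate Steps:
$n{\left(J,A \right)} = A - 30 J$
$a{\left(N \right)} = -112 + 17 N$ ($a{\left(N \right)} = 24 + 17 \left(-8 + N\right) = 24 + \left(-136 + 17 N\right) = -112 + 17 N$)
$4500425 - a{\left(n{\left(-39,16 \right)} \right)} = 4500425 - \left(-112 + 17 \left(16 - -1170\right)\right) = 4500425 - \left(-112 + 17 \left(16 + 1170\right)\right) = 4500425 - \left(-112 + 17 \cdot 1186\right) = 4500425 - \left(-112 + 20162\right) = 4500425 - 20050 = 4480375$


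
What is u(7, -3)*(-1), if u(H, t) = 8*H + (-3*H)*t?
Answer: -119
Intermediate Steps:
u(H, t) = 8*H - 3*H*t
u(7, -3)*(-1) = (7*(8 - 3*(-3)))*(-1) = (7*(8 + 9))*(-1) = (7*17)*(-1) = 119*(-1) = -119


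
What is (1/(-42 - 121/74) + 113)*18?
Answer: 6566454/3229 ≈ 2033.6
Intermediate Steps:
(1/(-42 - 121/74) + 113)*18 = (1/(-3229/74) + 113)*18 = (-74/3229 + 113)*18 = (364803/3229)*18 = 6566454/3229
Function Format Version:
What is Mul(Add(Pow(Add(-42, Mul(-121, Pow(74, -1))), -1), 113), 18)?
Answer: Rational(6566454, 3229) ≈ 2033.6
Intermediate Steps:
Mul(Add(Pow(Add(-42, Mul(-121, Pow(74, -1))), -1), 113), 18) = Mul(Add(Pow(Add(-42, Mul(-121, Rational(1, 74))), -1), 113), 18) = Mul(Add(Pow(Add(-42, Rational(-121, 74)), -1), 113), 18) = Mul(Add(Pow(Rational(-3229, 74), -1), 113), 18) = Mul(Add(Rational(-74, 3229), 113), 18) = Mul(Rational(364803, 3229), 18) = Rational(6566454, 3229)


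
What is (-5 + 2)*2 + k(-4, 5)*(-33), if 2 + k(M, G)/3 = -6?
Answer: 786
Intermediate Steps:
k(M, G) = -24 (k(M, G) = -6 + 3*(-6) = -6 - 18 = -24)
(-5 + 2)*2 + k(-4, 5)*(-33) = (-5 + 2)*2 - 24*(-33) = -3*2 + 792 = -6 + 792 = 786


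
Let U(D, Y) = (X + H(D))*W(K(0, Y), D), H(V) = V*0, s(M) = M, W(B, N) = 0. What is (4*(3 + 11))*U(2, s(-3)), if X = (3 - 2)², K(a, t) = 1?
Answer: 0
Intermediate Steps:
X = 1 (X = 1² = 1)
H(V) = 0
U(D, Y) = 0 (U(D, Y) = (1 + 0)*0 = 1*0 = 0)
(4*(3 + 11))*U(2, s(-3)) = (4*(3 + 11))*0 = (4*14)*0 = 56*0 = 0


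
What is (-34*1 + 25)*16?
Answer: -144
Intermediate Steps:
(-34*1 + 25)*16 = (-34 + 25)*16 = -9*16 = -144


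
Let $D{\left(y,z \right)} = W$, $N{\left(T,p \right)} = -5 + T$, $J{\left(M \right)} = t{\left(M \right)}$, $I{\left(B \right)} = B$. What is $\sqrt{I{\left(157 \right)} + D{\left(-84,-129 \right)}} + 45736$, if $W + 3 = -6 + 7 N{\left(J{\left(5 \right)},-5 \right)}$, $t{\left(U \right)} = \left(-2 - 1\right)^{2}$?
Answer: $45736 + 4 \sqrt{11} \approx 45749.0$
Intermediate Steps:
$t{\left(U \right)} = 9$ ($t{\left(U \right)} = \left(-3\right)^{2} = 9$)
$J{\left(M \right)} = 9$
$W = 19$ ($W = -3 - \left(6 - 7 \left(-5 + 9\right)\right) = -3 + \left(-6 + 7 \cdot 4\right) = -3 + \left(-6 + 28\right) = -3 + 22 = 19$)
$D{\left(y,z \right)} = 19$
$\sqrt{I{\left(157 \right)} + D{\left(-84,-129 \right)}} + 45736 = \sqrt{157 + 19} + 45736 = \sqrt{176} + 45736 = 4 \sqrt{11} + 45736 = 45736 + 4 \sqrt{11}$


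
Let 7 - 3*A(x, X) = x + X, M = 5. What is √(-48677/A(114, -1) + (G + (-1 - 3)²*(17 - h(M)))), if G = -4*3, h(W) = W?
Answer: √17501766/106 ≈ 39.467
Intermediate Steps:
G = -12
A(x, X) = 7/3 - X/3 - x/3 (A(x, X) = 7/3 - (x + X)/3 = 7/3 - (X + x)/3 = 7/3 + (-X/3 - x/3) = 7/3 - X/3 - x/3)
√(-48677/A(114, -1) + (G + (-1 - 3)²*(17 - h(M)))) = √(-48677/(7/3 - ⅓*(-1) - ⅓*114) + (-12 + (-1 - 3)²*(17 - 1*5))) = √(-48677/(7/3 + ⅓ - 38) + (-12 + (-4)²*(17 - 5))) = √(-48677/(-106/3) + (-12 + 16*12)) = √(-48677*(-3/106) + (-12 + 192)) = √(146031/106 + 180) = √(165111/106) = √17501766/106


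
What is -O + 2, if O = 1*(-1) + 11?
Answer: -8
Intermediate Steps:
O = 10 (O = -1 + 11 = 10)
-O + 2 = -1*10 + 2 = -10 + 2 = -8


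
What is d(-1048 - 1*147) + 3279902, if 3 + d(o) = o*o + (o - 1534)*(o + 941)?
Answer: 5401090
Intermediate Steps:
d(o) = -3 + o**2 + (-1534 + o)*(941 + o) (d(o) = -3 + (o*o + (o - 1534)*(o + 941)) = -3 + (o**2 + (-1534 + o)*(941 + o)) = -3 + o**2 + (-1534 + o)*(941 + o))
d(-1048 - 1*147) + 3279902 = (-1443497 - 593*(-1048 - 1*147) + 2*(-1048 - 1*147)**2) + 3279902 = (-1443497 - 593*(-1048 - 147) + 2*(-1048 - 147)**2) + 3279902 = (-1443497 - 593*(-1195) + 2*(-1195)**2) + 3279902 = (-1443497 + 708635 + 2*1428025) + 3279902 = (-1443497 + 708635 + 2856050) + 3279902 = 2121188 + 3279902 = 5401090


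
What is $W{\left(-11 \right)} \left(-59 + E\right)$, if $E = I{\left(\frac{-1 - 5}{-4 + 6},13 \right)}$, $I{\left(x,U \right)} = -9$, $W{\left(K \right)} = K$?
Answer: $748$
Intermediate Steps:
$E = -9$
$W{\left(-11 \right)} \left(-59 + E\right) = - 11 \left(-59 - 9\right) = \left(-11\right) \left(-68\right) = 748$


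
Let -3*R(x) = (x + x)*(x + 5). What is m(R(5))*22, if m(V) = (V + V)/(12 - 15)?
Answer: 4400/9 ≈ 488.89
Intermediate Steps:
R(x) = -2*x*(5 + x)/3 (R(x) = -(x + x)*(x + 5)/3 = -2*x*(5 + x)/3)
m(V) = -2*V/3 (m(V) = (2*V)/(-3) = (2*V)*(-⅓) = -2*V/3)
m(R(5))*22 = -(-4)*5*(5 + 5)/9*22 = -(-4)*5*10/9*22 = -⅔*(-100/3)*22 = (200/9)*22 = 4400/9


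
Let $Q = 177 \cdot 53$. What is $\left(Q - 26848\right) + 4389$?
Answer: $-13078$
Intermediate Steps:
$Q = 9381$
$\left(Q - 26848\right) + 4389 = \left(9381 - 26848\right) + 4389 = -17467 + 4389 = -13078$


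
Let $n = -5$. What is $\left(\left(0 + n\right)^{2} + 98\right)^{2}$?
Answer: $15129$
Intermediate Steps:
$\left(\left(0 + n\right)^{2} + 98\right)^{2} = \left(\left(0 - 5\right)^{2} + 98\right)^{2} = \left(\left(-5\right)^{2} + 98\right)^{2} = \left(25 + 98\right)^{2} = 123^{2} = 15129$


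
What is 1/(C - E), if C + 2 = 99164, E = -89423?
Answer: 1/188585 ≈ 5.3026e-6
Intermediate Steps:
C = 99162 (C = -2 + 99164 = 99162)
1/(C - E) = 1/(99162 - 1*(-89423)) = 1/(99162 + 89423) = 1/188585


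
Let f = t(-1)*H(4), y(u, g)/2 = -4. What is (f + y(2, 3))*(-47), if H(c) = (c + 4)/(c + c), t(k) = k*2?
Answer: 470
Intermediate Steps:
y(u, g) = -8 (y(u, g) = 2*(-4) = -8)
t(k) = 2*k
H(c) = (4 + c)/(2*c) (H(c) = (4 + c)/((2*c)) = (4 + c)*(1/(2*c)) = (4 + c)/(2*c))
f = -2 (f = (2*(-1))*((1/2)*(4 + 4)/4) = -8/4 = -2*1 = -2)
(f + y(2, 3))*(-47) = (-2 - 8)*(-47) = -10*(-47) = 470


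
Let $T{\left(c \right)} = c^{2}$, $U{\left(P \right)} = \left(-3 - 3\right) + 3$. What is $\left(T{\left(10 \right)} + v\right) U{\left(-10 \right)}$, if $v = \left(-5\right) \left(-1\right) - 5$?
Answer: $-300$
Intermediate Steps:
$U{\left(P \right)} = -3$ ($U{\left(P \right)} = -6 + 3 = -3$)
$v = 0$ ($v = 5 - 5 = 0$)
$\left(T{\left(10 \right)} + v\right) U{\left(-10 \right)} = \left(10^{2} + 0\right) \left(-3\right) = \left(100 + 0\right) \left(-3\right) = 100 \left(-3\right) = -300$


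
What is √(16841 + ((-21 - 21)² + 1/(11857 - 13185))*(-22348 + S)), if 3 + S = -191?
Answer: I*√4381098682342/332 ≈ 6304.5*I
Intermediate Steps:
S = -194 (S = -3 - 191 = -194)
√(16841 + ((-21 - 21)² + 1/(11857 - 13185))*(-22348 + S)) = √(16841 + ((-21 - 21)² + 1/(11857 - 13185))*(-22348 - 194)) = √(16841 + ((-42)² + 1/(-1328))*(-22542)) = √(16841 + (1764 - 1/1328)*(-22542)) = √(16841 + (2342591/1328)*(-22542)) = √(16841 - 26403343161/664) = √(-26392160737/664) = I*√4381098682342/332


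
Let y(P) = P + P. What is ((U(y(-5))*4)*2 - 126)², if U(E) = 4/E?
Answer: 417316/25 ≈ 16693.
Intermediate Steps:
y(P) = 2*P
((U(y(-5))*4)*2 - 126)² = (((4/((2*(-5))))*4)*2 - 126)² = (((4/(-10))*4)*2 - 126)² = (((4*(-⅒))*4)*2 - 126)² = (-⅖*4*2 - 126)² = (-8/5*2 - 126)² = (-16/5 - 126)² = (-646/5)² = 417316/25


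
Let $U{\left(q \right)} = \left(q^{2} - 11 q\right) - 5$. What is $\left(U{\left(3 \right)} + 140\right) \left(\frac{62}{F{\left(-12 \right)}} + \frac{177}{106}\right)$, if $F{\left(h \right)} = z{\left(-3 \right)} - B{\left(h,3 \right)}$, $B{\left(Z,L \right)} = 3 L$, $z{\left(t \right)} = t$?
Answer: $- \frac{20572}{53} \approx -388.15$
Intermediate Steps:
$U{\left(q \right)} = -5 + q^{2} - 11 q$
$F{\left(h \right)} = -12$ ($F{\left(h \right)} = -3 - 3 \cdot 3 = -3 - 9 = -12$)
$\left(U{\left(3 \right)} + 140\right) \left(\frac{62}{F{\left(-12 \right)}} + \frac{177}{106}\right) = \left(\left(-5 + 3^{2} - 33\right) + 140\right) \left(\frac{62}{-12} + \frac{177}{106}\right) = \left(\left(-5 + 9 - 33\right) + 140\right) \left(62 \left(- \frac{1}{12}\right) + 177 \cdot \frac{1}{106}\right) = \left(-29 + 140\right) \left(- \frac{31}{6} + \frac{177}{106}\right) = 111 \left(- \frac{556}{159}\right) = - \frac{20572}{53}$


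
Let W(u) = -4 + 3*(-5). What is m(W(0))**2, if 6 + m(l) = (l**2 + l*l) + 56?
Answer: 595984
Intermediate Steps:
W(u) = -19 (W(u) = -4 - 15 = -19)
m(l) = 50 + 2*l**2 (m(l) = -6 + ((l**2 + l*l) + 56) = -6 + ((l**2 + l**2) + 56) = -6 + (2*l**2 + 56) = -6 + (56 + 2*l**2) = 50 + 2*l**2)
m(W(0))**2 = (50 + 2*(-19)**2)**2 = (50 + 2*361)**2 = (50 + 722)**2 = 772**2 = 595984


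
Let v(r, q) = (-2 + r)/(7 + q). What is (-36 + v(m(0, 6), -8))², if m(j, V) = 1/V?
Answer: 42025/36 ≈ 1167.4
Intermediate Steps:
v(r, q) = (-2 + r)/(7 + q)
(-36 + v(m(0, 6), -8))² = (-36 + (-2 + 1/6)/(7 - 8))² = (-36 + (-2 + ⅙)/(-1))² = (-36 - 1*(-11/6))² = (-36 + 11/6)² = (-205/6)² = 42025/36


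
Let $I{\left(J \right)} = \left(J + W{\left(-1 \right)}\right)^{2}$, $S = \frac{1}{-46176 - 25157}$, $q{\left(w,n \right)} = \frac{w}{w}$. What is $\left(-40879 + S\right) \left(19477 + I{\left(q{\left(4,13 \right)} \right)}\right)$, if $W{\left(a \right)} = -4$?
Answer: $- \frac{56821599002088}{71333} \approx -7.9657 \cdot 10^{8}$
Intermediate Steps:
$q{\left(w,n \right)} = 1$
$S = - \frac{1}{71333}$ ($S = \frac{1}{-71333} = - \frac{1}{71333} \approx -1.4019 \cdot 10^{-5}$)
$I{\left(J \right)} = \left(-4 + J\right)^{2}$ ($I{\left(J \right)} = \left(J - 4\right)^{2} = \left(-4 + J\right)^{2}$)
$\left(-40879 + S\right) \left(19477 + I{\left(q{\left(4,13 \right)} \right)}\right) = \left(-40879 - \frac{1}{71333}\right) \left(19477 + \left(-4 + 1\right)^{2}\right) = - \frac{2916021708 \left(19477 + \left(-3\right)^{2}\right)}{71333} = - \frac{2916021708 \left(19477 + 9\right)}{71333} = \left(- \frac{2916021708}{71333}\right) 19486 = - \frac{56821599002088}{71333}$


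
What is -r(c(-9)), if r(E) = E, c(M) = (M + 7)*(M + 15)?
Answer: 12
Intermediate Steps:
c(M) = (7 + M)*(15 + M)
-r(c(-9)) = -(105 + (-9)² + 22*(-9)) = -(105 + 81 - 198) = -1*(-12) = 12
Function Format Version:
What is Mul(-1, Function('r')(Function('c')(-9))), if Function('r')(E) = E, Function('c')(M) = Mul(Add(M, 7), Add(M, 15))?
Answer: 12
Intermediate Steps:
Function('c')(M) = Mul(Add(7, M), Add(15, M))
Mul(-1, Function('r')(Function('c')(-9))) = Mul(-1, Add(105, Pow(-9, 2), Mul(22, -9))) = Mul(-1, Add(105, 81, -198)) = Mul(-1, -12) = 12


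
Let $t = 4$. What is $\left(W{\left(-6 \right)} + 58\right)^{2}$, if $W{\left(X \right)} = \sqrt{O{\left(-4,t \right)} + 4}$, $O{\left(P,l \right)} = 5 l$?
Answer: $3388 + 232 \sqrt{6} \approx 3956.3$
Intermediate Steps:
$W{\left(X \right)} = 2 \sqrt{6}$ ($W{\left(X \right)} = \sqrt{5 \cdot 4 + 4} = \sqrt{20 + 4} = \sqrt{24} = 2 \sqrt{6}$)
$\left(W{\left(-6 \right)} + 58\right)^{2} = \left(2 \sqrt{6} + 58\right)^{2} = \left(58 + 2 \sqrt{6}\right)^{2}$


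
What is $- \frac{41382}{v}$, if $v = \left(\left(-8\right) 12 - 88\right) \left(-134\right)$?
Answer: $- \frac{20691}{12328} \approx -1.6784$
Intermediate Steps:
$v = 24656$ ($v = \left(-96 - 88\right) \left(-134\right) = \left(-184\right) \left(-134\right) = 24656$)
$- \frac{41382}{v} = - \frac{41382}{24656} = \left(-41382\right) \frac{1}{24656} = - \frac{20691}{12328}$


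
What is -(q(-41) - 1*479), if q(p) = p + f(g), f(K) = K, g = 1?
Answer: 519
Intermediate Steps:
q(p) = 1 + p (q(p) = p + 1 = 1 + p)
-(q(-41) - 1*479) = -((1 - 41) - 1*479) = -(-40 - 479) = -1*(-519) = 519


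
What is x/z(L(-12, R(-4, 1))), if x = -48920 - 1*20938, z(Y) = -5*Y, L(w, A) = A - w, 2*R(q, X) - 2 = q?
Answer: 69858/55 ≈ 1270.1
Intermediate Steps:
R(q, X) = 1 + q/2
x = -69858 (x = -48920 - 20938 = -69858)
x/z(L(-12, R(-4, 1))) = -69858*(-1/(5*((1 + (1/2)*(-4)) - 1*(-12)))) = -69858*(-1/(5*((1 - 2) + 12))) = -69858*(-1/(5*(-1 + 12))) = -69858/((-5*11)) = -69858/(-55) = -69858*(-1/55) = 69858/55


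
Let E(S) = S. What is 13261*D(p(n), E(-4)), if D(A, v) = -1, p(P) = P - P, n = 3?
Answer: -13261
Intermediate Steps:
p(P) = 0
13261*D(p(n), E(-4)) = 13261*(-1) = -13261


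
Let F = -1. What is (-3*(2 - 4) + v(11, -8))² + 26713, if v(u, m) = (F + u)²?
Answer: 37949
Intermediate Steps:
v(u, m) = (-1 + u)²
(-3*(2 - 4) + v(11, -8))² + 26713 = (-3*(2 - 4) + (-1 + 11)²)² + 26713 = (-3*(-2) + 10²)² + 26713 = (6 + 100)² + 26713 = 106² + 26713 = 11236 + 26713 = 37949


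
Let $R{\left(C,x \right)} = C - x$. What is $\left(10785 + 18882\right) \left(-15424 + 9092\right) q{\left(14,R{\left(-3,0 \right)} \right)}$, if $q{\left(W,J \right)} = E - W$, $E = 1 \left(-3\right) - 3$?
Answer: $3757028880$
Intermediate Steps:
$E = -6$ ($E = -3 - 3 = -6$)
$q{\left(W,J \right)} = -6 - W$
$\left(10785 + 18882\right) \left(-15424 + 9092\right) q{\left(14,R{\left(-3,0 \right)} \right)} = \left(10785 + 18882\right) \left(-15424 + 9092\right) \left(-6 - 14\right) = 29667 \left(-6332\right) \left(-6 - 14\right) = \left(-187851444\right) \left(-20\right) = 3757028880$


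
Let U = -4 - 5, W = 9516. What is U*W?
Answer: -85644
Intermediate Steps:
U = -9
U*W = -9*9516 = -85644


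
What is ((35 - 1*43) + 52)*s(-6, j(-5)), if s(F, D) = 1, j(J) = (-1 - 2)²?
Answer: 44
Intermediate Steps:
j(J) = 9 (j(J) = (-3)² = 9)
((35 - 1*43) + 52)*s(-6, j(-5)) = ((35 - 1*43) + 52)*1 = ((35 - 43) + 52)*1 = (-8 + 52)*1 = 44*1 = 44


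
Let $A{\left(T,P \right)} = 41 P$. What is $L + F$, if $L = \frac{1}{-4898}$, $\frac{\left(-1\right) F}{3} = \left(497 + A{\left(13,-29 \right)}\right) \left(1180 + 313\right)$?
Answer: $\frac{15181194263}{4898} \approx 3.0995 \cdot 10^{6}$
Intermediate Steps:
$F = 3099468$ ($F = - 3 \left(497 + 41 \left(-29\right)\right) \left(1180 + 313\right) = - 3 \left(497 - 1189\right) 1493 = - 3 \left(\left(-692\right) 1493\right) = \left(-3\right) \left(-1033156\right) = 3099468$)
$L = - \frac{1}{4898} \approx -0.00020417$
$L + F = - \frac{1}{4898} + 3099468 = \frac{15181194263}{4898}$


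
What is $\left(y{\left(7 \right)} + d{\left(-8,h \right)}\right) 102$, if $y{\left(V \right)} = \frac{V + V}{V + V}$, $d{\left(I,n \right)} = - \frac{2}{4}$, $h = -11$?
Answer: $51$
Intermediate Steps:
$d{\left(I,n \right)} = - \frac{1}{2}$ ($d{\left(I,n \right)} = \left(-2\right) \frac{1}{4} = - \frac{1}{2}$)
$y{\left(V \right)} = 1$ ($y{\left(V \right)} = \frac{2 V}{2 V} = 2 V \frac{1}{2 V} = 1$)
$\left(y{\left(7 \right)} + d{\left(-8,h \right)}\right) 102 = \left(1 - \frac{1}{2}\right) 102 = \frac{1}{2} \cdot 102 = 51$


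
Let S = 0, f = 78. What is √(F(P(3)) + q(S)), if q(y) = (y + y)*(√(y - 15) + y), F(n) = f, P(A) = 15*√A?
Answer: √78 ≈ 8.8318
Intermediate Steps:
F(n) = 78
q(y) = 2*y*(y + √(-15 + y)) (q(y) = (2*y)*(√(-15 + y) + y) = (2*y)*(y + √(-15 + y)) = 2*y*(y + √(-15 + y)))
√(F(P(3)) + q(S)) = √(78 + 2*0*(0 + √(-15 + 0))) = √(78 + 2*0*(0 + √(-15))) = √(78 + 2*0*(0 + I*√15)) = √(78 + 2*0*(I*√15)) = √(78 + 0) = √78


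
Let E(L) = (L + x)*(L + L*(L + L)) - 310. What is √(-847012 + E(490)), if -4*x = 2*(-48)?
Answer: √246227338 ≈ 15692.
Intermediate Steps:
x = 24 (x = -(-48)/2 = -¼*(-96) = 24)
E(L) = -310 + (24 + L)*(L + 2*L²) (E(L) = (L + 24)*(L + L*(L + L)) - 310 = (24 + L)*(L + L*(2*L)) - 310 = (24 + L)*(L + 2*L²) - 310 = -310 + (24 + L)*(L + 2*L²))
√(-847012 + E(490)) = √(-847012 + (-310 + 2*490³ + 24*490 + 49*490²)) = √(-847012 + (-310 + 2*117649000 + 11760 + 49*240100)) = √(-847012 + (-310 + 235298000 + 11760 + 11764900)) = √(-847012 + 247074350) = √246227338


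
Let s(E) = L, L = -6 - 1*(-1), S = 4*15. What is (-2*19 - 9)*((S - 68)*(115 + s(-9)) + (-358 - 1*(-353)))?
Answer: 41595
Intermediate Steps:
S = 60
L = -5 (L = -6 + 1 = -5)
s(E) = -5
(-2*19 - 9)*((S - 68)*(115 + s(-9)) + (-358 - 1*(-353))) = (-2*19 - 9)*((60 - 68)*(115 - 5) + (-358 - 1*(-353))) = (-38 - 9)*(-8*110 + (-358 + 353)) = -47*(-880 - 5) = -47*(-885) = 41595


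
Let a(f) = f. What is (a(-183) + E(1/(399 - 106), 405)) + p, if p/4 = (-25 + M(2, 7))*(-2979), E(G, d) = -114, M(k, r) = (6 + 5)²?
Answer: -1144233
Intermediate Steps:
M(k, r) = 121 (M(k, r) = 11² = 121)
p = -1143936 (p = 4*((-25 + 121)*(-2979)) = 4*(96*(-2979)) = 4*(-285984) = -1143936)
(a(-183) + E(1/(399 - 106), 405)) + p = (-183 - 114) - 1143936 = -297 - 1143936 = -1144233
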